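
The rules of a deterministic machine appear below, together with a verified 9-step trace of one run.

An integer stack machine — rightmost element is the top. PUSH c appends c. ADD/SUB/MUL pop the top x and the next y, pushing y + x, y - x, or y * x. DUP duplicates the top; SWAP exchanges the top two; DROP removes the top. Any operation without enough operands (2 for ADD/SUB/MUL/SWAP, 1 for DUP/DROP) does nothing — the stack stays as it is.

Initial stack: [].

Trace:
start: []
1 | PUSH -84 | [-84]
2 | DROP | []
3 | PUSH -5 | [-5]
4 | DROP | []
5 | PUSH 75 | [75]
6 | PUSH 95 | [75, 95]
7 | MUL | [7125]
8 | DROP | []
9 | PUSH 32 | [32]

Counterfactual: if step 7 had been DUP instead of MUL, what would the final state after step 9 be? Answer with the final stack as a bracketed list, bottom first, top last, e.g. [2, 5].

[75, 95, 32]

(re-executing from step 7 with the substitution; state before step 7: [75, 95])
7 | DUP | [75, 95, 95]
8 | DROP | [75, 95]
9 | PUSH 32 | [75, 95, 32]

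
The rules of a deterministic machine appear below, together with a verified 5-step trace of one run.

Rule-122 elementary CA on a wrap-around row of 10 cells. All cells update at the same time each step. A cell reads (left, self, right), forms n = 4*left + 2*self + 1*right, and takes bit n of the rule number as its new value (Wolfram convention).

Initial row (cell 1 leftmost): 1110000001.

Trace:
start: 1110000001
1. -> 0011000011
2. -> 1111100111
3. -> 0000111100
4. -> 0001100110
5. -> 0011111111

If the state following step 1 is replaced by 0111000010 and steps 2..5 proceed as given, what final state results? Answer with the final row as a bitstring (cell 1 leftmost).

0110011000

state after step 1 := 0111000010
2. -> 1101100101
3. -> 0111111011
4. -> 1100001111
5. -> 0110011000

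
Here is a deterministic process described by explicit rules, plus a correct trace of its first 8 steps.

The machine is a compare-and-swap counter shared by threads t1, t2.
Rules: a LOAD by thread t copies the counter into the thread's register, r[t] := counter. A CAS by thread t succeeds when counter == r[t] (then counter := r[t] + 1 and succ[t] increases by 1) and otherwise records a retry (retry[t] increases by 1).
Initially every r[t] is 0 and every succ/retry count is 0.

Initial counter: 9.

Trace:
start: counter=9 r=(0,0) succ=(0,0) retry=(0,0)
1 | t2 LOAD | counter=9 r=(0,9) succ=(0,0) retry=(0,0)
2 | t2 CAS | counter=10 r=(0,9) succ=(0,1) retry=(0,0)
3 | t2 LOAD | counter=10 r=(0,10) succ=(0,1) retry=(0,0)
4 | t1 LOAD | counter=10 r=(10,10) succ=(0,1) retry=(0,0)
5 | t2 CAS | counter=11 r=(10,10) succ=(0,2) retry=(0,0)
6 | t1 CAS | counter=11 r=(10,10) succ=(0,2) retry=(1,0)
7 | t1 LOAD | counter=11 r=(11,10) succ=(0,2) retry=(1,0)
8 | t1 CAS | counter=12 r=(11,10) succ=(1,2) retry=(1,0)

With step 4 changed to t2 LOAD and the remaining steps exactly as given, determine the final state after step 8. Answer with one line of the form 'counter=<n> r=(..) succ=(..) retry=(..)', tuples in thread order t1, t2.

(re-executing from step 4 with the substitution; state before step 4: counter=10 r=(0,10) succ=(0,1) retry=(0,0))
4 | t2 LOAD | counter=10 r=(0,10) succ=(0,1) retry=(0,0)
5 | t2 CAS | counter=11 r=(0,10) succ=(0,2) retry=(0,0)
6 | t1 CAS | counter=11 r=(0,10) succ=(0,2) retry=(1,0)
7 | t1 LOAD | counter=11 r=(11,10) succ=(0,2) retry=(1,0)
8 | t1 CAS | counter=12 r=(11,10) succ=(1,2) retry=(1,0)

counter=12 r=(11,10) succ=(1,2) retry=(1,0)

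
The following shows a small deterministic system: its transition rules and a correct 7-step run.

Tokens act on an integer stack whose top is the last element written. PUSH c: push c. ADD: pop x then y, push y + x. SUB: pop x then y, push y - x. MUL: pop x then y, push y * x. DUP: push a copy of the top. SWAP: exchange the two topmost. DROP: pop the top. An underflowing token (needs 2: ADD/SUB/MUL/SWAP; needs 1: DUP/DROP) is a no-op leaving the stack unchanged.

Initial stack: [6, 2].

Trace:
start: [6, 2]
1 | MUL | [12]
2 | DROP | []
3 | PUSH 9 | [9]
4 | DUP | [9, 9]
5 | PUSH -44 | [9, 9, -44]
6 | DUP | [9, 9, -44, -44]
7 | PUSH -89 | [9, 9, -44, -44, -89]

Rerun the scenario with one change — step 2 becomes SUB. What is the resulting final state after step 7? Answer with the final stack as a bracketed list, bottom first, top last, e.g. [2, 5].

[12, 9, 9, -44, -44, -89]

(re-executing from step 2 with the substitution; state before step 2: [12])
2 | SUB | [12]
3 | PUSH 9 | [12, 9]
4 | DUP | [12, 9, 9]
5 | PUSH -44 | [12, 9, 9, -44]
6 | DUP | [12, 9, 9, -44, -44]
7 | PUSH -89 | [12, 9, 9, -44, -44, -89]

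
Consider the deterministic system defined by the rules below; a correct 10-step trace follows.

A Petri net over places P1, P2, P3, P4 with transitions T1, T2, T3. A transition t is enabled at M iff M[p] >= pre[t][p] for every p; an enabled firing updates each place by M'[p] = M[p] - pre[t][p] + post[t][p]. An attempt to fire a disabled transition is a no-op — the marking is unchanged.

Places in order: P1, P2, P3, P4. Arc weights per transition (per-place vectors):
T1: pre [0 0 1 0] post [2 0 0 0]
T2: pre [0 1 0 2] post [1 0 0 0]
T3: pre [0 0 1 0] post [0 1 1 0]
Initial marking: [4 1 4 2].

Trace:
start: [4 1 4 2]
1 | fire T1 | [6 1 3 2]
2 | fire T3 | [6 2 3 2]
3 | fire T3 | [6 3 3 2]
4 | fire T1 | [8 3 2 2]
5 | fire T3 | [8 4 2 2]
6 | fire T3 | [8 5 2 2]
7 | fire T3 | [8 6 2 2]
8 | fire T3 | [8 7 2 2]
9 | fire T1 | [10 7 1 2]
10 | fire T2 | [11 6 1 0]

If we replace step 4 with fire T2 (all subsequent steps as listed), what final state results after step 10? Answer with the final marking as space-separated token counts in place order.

(re-executing from step 4 with the substitution; state before step 4: [6 3 3 2])
4 | fire T2 | [7 2 3 0]
5 | fire T3 | [7 3 3 0]
6 | fire T3 | [7 4 3 0]
7 | fire T3 | [7 5 3 0]
8 | fire T3 | [7 6 3 0]
9 | fire T1 | [9 6 2 0]
10 | fire T2 | [9 6 2 0]

9 6 2 0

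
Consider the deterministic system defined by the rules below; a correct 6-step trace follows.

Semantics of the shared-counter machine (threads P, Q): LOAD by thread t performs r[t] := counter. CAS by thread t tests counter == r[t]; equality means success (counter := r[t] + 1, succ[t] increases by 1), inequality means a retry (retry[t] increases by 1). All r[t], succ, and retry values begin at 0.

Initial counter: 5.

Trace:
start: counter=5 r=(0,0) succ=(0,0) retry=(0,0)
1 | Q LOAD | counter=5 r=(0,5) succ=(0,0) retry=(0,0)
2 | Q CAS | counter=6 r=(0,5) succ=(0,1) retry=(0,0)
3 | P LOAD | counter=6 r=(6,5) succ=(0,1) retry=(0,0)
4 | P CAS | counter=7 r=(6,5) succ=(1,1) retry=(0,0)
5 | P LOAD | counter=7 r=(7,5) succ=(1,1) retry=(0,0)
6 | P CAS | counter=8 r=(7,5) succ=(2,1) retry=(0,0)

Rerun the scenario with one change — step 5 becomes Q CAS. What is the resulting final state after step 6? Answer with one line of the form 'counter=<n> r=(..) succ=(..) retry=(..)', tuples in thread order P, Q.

(re-executing from step 5 with the substitution; state before step 5: counter=7 r=(6,5) succ=(1,1) retry=(0,0))
5 | Q CAS | counter=7 r=(6,5) succ=(1,1) retry=(0,1)
6 | P CAS | counter=7 r=(6,5) succ=(1,1) retry=(1,1)

counter=7 r=(6,5) succ=(1,1) retry=(1,1)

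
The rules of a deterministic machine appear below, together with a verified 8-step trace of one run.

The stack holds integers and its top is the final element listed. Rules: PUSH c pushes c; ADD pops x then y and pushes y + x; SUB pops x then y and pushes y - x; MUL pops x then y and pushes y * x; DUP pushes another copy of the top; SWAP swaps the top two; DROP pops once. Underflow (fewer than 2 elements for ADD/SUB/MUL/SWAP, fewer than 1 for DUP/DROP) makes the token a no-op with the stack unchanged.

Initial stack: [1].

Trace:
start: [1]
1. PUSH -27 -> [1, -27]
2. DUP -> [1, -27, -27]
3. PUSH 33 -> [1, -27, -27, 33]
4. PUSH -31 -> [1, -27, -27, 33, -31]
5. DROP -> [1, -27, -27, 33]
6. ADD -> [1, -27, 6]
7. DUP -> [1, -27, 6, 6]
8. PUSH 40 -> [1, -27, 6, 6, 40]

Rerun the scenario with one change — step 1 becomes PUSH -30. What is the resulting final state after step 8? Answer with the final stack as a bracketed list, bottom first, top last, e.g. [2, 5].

[1, -30, 3, 3, 40]

(re-executing from step 1 with the substitution; state before step 1: [1])
1. PUSH -30 -> [1, -30]
2. DUP -> [1, -30, -30]
3. PUSH 33 -> [1, -30, -30, 33]
4. PUSH -31 -> [1, -30, -30, 33, -31]
5. DROP -> [1, -30, -30, 33]
6. ADD -> [1, -30, 3]
7. DUP -> [1, -30, 3, 3]
8. PUSH 40 -> [1, -30, 3, 3, 40]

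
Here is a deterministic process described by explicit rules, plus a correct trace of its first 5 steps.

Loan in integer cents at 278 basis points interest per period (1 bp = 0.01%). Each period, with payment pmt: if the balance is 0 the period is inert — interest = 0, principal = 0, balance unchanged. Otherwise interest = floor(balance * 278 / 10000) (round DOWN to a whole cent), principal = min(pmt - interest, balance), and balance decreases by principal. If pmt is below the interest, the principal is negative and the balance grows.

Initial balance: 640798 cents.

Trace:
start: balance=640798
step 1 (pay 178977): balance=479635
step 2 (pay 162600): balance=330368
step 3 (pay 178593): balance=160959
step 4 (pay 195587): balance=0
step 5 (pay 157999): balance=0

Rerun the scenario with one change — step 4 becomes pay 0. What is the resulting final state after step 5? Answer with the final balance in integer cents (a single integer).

(re-executing from step 4 with the substitution; state before step 4: balance=160959)
step 4 (pay 0): balance=165433
step 5 (pay 157999): balance=12033

12033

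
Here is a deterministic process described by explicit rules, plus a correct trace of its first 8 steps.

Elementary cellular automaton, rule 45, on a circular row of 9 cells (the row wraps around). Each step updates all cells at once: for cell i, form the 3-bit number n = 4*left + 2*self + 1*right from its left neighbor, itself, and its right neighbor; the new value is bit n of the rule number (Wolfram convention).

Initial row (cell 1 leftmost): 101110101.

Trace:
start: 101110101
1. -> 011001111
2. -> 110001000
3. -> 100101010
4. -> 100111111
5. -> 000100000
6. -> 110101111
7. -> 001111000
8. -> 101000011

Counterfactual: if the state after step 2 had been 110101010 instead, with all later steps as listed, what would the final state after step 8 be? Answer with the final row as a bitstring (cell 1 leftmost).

101011101

state after step 2 := 110101010
3. -> 101111111
4. -> 011000000
5. -> 010011111
6. -> 110010000
7. -> 100010110
8. -> 101011101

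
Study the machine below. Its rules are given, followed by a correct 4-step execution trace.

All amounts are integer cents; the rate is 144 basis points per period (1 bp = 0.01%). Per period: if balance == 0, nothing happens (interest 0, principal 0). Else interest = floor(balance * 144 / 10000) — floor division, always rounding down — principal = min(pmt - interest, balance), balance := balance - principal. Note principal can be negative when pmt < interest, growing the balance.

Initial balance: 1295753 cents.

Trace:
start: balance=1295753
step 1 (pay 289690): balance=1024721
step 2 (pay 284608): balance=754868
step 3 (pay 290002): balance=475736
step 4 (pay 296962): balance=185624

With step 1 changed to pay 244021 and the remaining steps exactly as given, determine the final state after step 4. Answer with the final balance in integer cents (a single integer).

(re-executing from step 1 with the substitution; state before step 1: balance=1295753)
step 1 (pay 244021): balance=1070390
step 2 (pay 284608): balance=801195
step 3 (pay 290002): balance=522730
step 4 (pay 296962): balance=233295

233295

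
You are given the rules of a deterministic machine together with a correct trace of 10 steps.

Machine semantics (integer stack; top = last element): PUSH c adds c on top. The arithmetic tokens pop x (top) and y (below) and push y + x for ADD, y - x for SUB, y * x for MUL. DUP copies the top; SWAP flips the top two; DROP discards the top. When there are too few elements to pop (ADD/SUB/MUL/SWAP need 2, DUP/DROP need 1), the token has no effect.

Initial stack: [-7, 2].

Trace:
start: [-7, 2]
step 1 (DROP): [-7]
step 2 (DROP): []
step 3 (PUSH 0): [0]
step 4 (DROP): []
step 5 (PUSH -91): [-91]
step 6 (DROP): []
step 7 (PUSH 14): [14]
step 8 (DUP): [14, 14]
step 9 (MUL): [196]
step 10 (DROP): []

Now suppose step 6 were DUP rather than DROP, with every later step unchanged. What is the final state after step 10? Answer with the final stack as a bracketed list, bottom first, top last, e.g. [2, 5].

[-91, -91]

(re-executing from step 6 with the substitution; state before step 6: [-91])
step 6 (DUP): [-91, -91]
step 7 (PUSH 14): [-91, -91, 14]
step 8 (DUP): [-91, -91, 14, 14]
step 9 (MUL): [-91, -91, 196]
step 10 (DROP): [-91, -91]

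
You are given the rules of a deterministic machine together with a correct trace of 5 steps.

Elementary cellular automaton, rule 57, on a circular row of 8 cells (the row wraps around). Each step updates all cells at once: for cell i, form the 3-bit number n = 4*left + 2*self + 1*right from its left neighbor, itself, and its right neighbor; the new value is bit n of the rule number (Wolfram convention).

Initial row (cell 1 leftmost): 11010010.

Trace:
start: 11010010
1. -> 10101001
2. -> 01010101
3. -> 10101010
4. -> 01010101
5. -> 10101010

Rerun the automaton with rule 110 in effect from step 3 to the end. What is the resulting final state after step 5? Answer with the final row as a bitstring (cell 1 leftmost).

(re-executing steps 3..5 under rule 110; state before step 3: 01010101)
3. -> 11111111
4. -> 00000000
5. -> 00000000

00000000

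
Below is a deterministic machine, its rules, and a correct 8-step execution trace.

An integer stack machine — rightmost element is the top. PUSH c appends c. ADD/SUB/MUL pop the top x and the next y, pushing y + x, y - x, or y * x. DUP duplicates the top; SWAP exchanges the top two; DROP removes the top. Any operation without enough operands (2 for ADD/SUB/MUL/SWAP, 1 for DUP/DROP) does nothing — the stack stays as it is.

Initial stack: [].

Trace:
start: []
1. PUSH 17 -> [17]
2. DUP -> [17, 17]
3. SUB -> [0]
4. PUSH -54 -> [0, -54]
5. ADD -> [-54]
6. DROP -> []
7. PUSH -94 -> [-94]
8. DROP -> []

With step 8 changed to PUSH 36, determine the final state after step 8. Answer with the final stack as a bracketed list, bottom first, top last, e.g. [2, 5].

(re-executing from step 8 with the substitution; state before step 8: [-94])
8. PUSH 36 -> [-94, 36]

[-94, 36]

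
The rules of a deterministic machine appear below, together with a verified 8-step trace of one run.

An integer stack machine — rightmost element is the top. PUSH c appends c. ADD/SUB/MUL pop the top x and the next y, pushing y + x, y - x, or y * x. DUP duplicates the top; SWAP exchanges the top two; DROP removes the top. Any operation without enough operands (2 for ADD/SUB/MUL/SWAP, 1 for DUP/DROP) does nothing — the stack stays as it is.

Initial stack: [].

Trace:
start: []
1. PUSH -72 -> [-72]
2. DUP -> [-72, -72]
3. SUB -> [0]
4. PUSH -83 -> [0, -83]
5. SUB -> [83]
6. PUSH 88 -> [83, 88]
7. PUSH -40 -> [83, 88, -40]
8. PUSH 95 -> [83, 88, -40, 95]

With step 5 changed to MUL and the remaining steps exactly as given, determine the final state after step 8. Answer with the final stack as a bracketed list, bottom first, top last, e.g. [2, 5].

[0, 88, -40, 95]

(re-executing from step 5 with the substitution; state before step 5: [0, -83])
5. MUL -> [0]
6. PUSH 88 -> [0, 88]
7. PUSH -40 -> [0, 88, -40]
8. PUSH 95 -> [0, 88, -40, 95]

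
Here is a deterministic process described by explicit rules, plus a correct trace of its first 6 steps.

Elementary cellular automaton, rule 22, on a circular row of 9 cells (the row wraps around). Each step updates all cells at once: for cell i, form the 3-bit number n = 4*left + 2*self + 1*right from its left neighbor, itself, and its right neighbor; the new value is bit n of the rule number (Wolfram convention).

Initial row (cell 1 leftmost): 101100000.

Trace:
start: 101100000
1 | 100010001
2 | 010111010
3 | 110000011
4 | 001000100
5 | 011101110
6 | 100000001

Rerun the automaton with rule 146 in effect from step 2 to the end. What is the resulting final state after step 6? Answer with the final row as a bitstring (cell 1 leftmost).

(re-executing steps 2..6 under rule 146; state before step 2: 100010001)
2 | 010101010
3 | 100000001
4 | 010000010
5 | 101000101
6 | 000101000

000101000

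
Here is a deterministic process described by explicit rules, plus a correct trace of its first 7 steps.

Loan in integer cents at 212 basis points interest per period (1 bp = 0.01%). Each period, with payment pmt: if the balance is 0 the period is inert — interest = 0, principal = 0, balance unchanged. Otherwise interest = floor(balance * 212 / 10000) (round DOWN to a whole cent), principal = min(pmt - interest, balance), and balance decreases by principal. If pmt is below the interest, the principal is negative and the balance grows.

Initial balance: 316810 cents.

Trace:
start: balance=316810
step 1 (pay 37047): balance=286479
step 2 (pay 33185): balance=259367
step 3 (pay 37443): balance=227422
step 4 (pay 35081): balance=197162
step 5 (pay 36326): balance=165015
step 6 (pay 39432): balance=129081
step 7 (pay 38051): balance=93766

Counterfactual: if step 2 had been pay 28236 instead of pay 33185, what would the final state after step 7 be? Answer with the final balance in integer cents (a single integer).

(re-executing from step 2 with the substitution; state before step 2: balance=286479)
step 2 (pay 28236): balance=264316
step 3 (pay 37443): balance=232476
step 4 (pay 35081): balance=202323
step 5 (pay 36326): balance=170286
step 6 (pay 39432): balance=134464
step 7 (pay 38051): balance=99263

99263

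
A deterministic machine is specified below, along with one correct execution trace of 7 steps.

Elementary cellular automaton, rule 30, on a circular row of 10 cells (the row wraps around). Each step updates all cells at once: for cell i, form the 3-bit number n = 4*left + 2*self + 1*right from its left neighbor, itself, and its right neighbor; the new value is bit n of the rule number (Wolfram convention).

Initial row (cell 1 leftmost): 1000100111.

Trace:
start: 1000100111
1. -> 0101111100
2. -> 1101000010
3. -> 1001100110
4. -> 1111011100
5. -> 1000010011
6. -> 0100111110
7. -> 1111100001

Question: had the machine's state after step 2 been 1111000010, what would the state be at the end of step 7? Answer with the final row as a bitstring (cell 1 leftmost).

state after step 2 := 1111000010
3. -> 1000100110
4. -> 1101111100
5. -> 1001000011
6. -> 0111100110
7. -> 1100011101

1100011101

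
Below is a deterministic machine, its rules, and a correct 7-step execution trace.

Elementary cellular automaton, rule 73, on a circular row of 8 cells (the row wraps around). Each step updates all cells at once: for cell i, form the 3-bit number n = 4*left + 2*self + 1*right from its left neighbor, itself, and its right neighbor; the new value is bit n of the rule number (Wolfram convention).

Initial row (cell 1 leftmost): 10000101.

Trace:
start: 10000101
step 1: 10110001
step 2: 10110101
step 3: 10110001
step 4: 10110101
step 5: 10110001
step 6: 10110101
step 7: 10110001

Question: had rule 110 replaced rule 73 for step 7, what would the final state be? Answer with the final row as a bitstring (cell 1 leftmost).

(re-executing step 7 under rule 110; state before step 7: 10110101)
step 7: 11111111

11111111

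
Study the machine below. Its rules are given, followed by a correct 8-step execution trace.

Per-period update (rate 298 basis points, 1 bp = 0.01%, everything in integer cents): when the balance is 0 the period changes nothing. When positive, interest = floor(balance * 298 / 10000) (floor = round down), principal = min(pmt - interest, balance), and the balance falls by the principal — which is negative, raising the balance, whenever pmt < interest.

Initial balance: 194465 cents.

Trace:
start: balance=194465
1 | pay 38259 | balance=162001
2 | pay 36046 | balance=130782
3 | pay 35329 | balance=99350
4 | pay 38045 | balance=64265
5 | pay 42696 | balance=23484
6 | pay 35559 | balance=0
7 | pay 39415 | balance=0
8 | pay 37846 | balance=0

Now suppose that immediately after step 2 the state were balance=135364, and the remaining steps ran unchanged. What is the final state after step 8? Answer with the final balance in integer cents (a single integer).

0

state after step 2 := balance=135364
3 | pay 35329 | balance=104068
4 | pay 38045 | balance=69124
5 | pay 42696 | balance=28487
6 | pay 35559 | balance=0
7 | pay 39415 | balance=0
8 | pay 37846 | balance=0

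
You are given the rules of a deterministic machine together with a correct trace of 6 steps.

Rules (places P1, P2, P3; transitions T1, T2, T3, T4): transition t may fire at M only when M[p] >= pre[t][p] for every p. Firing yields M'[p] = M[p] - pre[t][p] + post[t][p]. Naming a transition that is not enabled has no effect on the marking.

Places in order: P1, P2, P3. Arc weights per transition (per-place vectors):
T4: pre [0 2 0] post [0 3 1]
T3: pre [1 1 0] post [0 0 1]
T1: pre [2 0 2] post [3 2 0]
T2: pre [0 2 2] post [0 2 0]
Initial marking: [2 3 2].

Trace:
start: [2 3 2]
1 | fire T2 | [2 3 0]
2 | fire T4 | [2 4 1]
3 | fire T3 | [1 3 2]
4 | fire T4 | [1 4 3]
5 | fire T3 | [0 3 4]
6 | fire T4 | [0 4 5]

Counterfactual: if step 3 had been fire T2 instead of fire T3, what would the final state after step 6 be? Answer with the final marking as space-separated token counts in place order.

1 5 4

(re-executing from step 3 with the substitution; state before step 3: [2 4 1])
3 | fire T2 | [2 4 1]
4 | fire T4 | [2 5 2]
5 | fire T3 | [1 4 3]
6 | fire T4 | [1 5 4]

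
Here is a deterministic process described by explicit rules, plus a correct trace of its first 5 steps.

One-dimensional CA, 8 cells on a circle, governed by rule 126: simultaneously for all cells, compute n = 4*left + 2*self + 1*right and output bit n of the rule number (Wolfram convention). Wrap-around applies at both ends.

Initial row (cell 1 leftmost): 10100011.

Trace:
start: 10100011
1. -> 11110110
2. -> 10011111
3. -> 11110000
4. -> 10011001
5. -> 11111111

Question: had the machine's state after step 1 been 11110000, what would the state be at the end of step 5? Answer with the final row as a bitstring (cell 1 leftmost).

state after step 1 := 11110000
2. -> 10011001
3. -> 11111111
4. -> 00000000
5. -> 00000000

00000000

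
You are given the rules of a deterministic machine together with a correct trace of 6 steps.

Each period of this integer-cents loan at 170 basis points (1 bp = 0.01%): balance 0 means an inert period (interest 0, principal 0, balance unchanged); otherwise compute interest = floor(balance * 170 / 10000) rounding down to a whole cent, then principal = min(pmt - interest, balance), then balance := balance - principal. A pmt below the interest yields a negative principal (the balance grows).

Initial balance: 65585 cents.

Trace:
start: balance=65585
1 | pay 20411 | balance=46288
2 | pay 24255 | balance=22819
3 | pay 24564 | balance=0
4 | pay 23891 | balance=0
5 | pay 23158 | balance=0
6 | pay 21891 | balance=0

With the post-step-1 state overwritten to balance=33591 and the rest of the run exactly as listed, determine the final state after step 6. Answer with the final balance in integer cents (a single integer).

state after step 1 := balance=33591
2 | pay 24255 | balance=9907
3 | pay 24564 | balance=0
4 | pay 23891 | balance=0
5 | pay 23158 | balance=0
6 | pay 21891 | balance=0

0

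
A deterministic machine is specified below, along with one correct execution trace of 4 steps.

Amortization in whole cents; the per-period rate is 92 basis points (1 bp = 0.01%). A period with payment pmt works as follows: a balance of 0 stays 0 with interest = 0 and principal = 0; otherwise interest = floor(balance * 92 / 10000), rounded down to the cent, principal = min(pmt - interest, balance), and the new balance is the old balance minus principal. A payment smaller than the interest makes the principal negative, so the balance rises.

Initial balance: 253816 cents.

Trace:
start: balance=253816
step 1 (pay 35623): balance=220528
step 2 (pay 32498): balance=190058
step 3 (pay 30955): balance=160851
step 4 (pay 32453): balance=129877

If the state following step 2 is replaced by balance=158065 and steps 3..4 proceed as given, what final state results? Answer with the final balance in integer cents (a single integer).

97293

state after step 2 := balance=158065
step 3 (pay 30955): balance=128564
step 4 (pay 32453): balance=97293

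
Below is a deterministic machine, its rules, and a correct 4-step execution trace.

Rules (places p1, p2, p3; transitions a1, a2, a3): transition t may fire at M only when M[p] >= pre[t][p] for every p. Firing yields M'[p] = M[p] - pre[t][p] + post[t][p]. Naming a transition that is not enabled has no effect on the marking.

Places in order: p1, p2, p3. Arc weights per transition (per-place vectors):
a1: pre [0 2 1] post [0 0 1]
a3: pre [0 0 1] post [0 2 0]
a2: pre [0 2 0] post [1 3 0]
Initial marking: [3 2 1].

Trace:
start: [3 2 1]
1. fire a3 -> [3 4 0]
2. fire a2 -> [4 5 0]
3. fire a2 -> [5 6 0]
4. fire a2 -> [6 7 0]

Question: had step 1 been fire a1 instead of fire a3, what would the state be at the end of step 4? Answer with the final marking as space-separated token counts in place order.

(re-executing from step 1 with the substitution; state before step 1: [3 2 1])
1. fire a1 -> [3 0 1]
2. fire a2 -> [3 0 1]
3. fire a2 -> [3 0 1]
4. fire a2 -> [3 0 1]

3 0 1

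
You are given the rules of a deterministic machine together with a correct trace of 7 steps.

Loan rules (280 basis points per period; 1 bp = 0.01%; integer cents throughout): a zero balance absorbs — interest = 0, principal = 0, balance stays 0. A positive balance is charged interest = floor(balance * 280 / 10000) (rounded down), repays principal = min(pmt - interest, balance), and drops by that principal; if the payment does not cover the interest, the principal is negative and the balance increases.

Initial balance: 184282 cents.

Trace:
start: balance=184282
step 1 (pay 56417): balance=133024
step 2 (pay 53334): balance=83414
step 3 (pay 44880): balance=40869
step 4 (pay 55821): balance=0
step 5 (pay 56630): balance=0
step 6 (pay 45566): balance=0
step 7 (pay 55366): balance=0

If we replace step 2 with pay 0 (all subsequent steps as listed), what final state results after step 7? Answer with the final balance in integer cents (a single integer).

(re-executing from step 2 with the substitution; state before step 2: balance=133024)
step 2 (pay 0): balance=136748
step 3 (pay 44880): balance=95696
step 4 (pay 55821): balance=42554
step 5 (pay 56630): balance=0
step 6 (pay 45566): balance=0
step 7 (pay 55366): balance=0

0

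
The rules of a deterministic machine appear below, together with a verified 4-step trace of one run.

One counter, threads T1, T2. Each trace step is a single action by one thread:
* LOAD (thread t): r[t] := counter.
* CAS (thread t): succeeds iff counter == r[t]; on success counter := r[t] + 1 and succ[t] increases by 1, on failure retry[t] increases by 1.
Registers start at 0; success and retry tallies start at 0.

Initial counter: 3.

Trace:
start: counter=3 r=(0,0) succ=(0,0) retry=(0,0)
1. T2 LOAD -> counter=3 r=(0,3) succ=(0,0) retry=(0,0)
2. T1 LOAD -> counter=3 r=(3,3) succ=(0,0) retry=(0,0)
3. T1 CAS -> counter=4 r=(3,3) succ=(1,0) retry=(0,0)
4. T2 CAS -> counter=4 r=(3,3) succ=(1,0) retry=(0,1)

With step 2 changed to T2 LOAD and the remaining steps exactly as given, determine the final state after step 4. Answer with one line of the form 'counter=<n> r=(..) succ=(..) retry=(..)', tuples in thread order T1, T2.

(re-executing from step 2 with the substitution; state before step 2: counter=3 r=(0,3) succ=(0,0) retry=(0,0))
2. T2 LOAD -> counter=3 r=(0,3) succ=(0,0) retry=(0,0)
3. T1 CAS -> counter=3 r=(0,3) succ=(0,0) retry=(1,0)
4. T2 CAS -> counter=4 r=(0,3) succ=(0,1) retry=(1,0)

counter=4 r=(0,3) succ=(0,1) retry=(1,0)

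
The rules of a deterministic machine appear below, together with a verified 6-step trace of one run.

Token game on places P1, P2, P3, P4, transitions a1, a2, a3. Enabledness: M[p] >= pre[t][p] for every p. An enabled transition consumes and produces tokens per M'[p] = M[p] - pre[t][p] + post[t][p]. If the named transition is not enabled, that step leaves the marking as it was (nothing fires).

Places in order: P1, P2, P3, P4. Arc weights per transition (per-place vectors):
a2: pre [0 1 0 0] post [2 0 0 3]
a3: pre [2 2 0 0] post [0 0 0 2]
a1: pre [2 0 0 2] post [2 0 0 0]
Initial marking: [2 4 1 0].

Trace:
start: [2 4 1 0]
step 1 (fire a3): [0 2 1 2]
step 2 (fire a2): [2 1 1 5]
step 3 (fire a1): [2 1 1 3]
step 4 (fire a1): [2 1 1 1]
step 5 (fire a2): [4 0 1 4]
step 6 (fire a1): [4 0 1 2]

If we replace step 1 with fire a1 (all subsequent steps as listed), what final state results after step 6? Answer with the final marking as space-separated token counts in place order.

6 2 1 2

(re-executing from step 1 with the substitution; state before step 1: [2 4 1 0])
step 1 (fire a1): [2 4 1 0]
step 2 (fire a2): [4 3 1 3]
step 3 (fire a1): [4 3 1 1]
step 4 (fire a1): [4 3 1 1]
step 5 (fire a2): [6 2 1 4]
step 6 (fire a1): [6 2 1 2]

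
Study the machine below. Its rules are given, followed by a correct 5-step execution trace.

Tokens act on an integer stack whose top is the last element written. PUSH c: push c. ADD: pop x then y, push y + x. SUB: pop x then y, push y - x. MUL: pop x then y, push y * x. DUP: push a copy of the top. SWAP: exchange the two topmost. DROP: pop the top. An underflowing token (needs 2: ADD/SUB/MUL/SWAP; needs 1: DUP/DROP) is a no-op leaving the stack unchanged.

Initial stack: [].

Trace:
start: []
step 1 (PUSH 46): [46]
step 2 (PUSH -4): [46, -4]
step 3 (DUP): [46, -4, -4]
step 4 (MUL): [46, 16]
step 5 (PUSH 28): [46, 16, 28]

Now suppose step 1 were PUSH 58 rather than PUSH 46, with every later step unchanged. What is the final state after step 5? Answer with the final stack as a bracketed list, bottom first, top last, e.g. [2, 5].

[58, 16, 28]

(re-executing from step 1 with the substitution; state before step 1: [])
step 1 (PUSH 58): [58]
step 2 (PUSH -4): [58, -4]
step 3 (DUP): [58, -4, -4]
step 4 (MUL): [58, 16]
step 5 (PUSH 28): [58, 16, 28]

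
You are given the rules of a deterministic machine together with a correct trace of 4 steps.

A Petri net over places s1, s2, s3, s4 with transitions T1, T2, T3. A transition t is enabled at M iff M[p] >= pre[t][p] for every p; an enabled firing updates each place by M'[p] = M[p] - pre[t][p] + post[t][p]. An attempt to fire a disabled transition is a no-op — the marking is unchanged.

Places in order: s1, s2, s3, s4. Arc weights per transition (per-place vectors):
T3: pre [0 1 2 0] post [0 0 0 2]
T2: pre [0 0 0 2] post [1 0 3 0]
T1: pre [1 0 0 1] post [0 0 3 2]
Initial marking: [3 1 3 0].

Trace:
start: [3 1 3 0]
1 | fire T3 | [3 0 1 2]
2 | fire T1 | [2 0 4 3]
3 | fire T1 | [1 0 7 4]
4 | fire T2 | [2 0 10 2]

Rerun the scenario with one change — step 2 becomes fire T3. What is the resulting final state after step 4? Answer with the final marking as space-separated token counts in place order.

3 0 7 1

(re-executing from step 2 with the substitution; state before step 2: [3 0 1 2])
2 | fire T3 | [3 0 1 2]
3 | fire T1 | [2 0 4 3]
4 | fire T2 | [3 0 7 1]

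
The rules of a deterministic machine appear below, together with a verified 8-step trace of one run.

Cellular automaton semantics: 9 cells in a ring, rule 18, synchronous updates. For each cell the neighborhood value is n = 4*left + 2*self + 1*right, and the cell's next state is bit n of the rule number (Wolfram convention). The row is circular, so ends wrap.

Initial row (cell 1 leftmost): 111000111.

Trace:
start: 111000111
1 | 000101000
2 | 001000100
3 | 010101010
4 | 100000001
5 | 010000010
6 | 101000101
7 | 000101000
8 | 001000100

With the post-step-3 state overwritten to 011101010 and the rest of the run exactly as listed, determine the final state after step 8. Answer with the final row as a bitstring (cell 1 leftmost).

state after step 3 := 011101010
4 | 100000001
5 | 010000010
6 | 101000101
7 | 000101000
8 | 001000100

001000100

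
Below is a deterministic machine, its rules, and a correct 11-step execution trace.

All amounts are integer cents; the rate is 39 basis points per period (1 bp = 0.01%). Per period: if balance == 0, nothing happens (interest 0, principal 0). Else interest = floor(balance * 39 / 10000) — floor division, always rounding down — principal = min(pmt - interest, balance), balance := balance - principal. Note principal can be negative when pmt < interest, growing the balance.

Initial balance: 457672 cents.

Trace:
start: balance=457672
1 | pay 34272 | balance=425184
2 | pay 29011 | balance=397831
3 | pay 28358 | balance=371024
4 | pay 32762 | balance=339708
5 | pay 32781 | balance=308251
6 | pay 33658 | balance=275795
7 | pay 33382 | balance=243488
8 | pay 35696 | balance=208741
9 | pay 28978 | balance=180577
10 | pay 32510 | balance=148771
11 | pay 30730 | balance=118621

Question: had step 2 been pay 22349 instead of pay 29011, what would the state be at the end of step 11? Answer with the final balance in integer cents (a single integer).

125521

(re-executing from step 2 with the substitution; state before step 2: balance=425184)
2 | pay 22349 | balance=404493
3 | pay 28358 | balance=377712
4 | pay 32762 | balance=346423
5 | pay 32781 | balance=314993
6 | pay 33658 | balance=282563
7 | pay 33382 | balance=250282
8 | pay 35696 | balance=215562
9 | pay 28978 | balance=187424
10 | pay 32510 | balance=155644
11 | pay 30730 | balance=125521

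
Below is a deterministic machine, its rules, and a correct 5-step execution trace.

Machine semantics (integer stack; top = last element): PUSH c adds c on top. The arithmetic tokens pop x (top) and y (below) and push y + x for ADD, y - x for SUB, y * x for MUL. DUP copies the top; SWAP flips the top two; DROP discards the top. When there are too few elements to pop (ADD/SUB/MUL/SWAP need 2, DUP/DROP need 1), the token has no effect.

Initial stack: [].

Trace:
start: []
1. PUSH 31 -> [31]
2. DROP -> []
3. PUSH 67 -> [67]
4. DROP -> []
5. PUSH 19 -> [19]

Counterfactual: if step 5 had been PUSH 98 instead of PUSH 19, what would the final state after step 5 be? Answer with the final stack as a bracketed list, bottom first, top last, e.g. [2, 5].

[98]

(re-executing from step 5 with the substitution; state before step 5: [])
5. PUSH 98 -> [98]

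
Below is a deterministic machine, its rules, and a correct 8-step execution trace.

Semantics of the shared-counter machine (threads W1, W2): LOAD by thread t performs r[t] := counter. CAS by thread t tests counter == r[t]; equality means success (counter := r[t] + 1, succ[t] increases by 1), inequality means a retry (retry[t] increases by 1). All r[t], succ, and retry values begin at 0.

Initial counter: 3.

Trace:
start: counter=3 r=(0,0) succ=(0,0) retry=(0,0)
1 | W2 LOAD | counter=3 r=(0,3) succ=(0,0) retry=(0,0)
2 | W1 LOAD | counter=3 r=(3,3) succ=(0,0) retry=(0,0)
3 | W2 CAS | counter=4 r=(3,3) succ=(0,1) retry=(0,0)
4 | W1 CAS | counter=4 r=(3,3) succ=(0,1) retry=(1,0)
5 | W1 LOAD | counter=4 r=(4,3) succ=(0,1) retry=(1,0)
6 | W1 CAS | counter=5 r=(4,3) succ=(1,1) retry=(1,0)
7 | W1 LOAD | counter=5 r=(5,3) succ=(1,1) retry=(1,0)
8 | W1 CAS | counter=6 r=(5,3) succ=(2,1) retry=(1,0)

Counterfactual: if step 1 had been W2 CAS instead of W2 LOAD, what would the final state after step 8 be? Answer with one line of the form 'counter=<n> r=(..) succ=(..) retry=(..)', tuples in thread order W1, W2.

(re-executing from step 1 with the substitution; state before step 1: counter=3 r=(0,0) succ=(0,0) retry=(0,0))
1 | W2 CAS | counter=3 r=(0,0) succ=(0,0) retry=(0,1)
2 | W1 LOAD | counter=3 r=(3,0) succ=(0,0) retry=(0,1)
3 | W2 CAS | counter=3 r=(3,0) succ=(0,0) retry=(0,2)
4 | W1 CAS | counter=4 r=(3,0) succ=(1,0) retry=(0,2)
5 | W1 LOAD | counter=4 r=(4,0) succ=(1,0) retry=(0,2)
6 | W1 CAS | counter=5 r=(4,0) succ=(2,0) retry=(0,2)
7 | W1 LOAD | counter=5 r=(5,0) succ=(2,0) retry=(0,2)
8 | W1 CAS | counter=6 r=(5,0) succ=(3,0) retry=(0,2)

counter=6 r=(5,0) succ=(3,0) retry=(0,2)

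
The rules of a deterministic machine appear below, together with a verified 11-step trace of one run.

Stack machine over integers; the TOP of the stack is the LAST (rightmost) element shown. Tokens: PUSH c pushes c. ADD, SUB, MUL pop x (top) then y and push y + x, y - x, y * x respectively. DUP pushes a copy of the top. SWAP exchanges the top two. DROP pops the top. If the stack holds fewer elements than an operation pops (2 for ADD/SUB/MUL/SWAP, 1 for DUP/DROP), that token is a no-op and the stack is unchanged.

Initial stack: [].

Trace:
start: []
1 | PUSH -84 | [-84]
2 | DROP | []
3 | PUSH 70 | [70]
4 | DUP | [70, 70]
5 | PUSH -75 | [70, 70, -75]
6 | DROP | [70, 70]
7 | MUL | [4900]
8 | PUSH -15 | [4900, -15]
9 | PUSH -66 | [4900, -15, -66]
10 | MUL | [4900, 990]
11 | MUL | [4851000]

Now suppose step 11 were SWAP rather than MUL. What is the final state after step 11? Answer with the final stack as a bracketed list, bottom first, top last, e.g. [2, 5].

(re-executing from step 11 with the substitution; state before step 11: [4900, 990])
11 | SWAP | [990, 4900]

[990, 4900]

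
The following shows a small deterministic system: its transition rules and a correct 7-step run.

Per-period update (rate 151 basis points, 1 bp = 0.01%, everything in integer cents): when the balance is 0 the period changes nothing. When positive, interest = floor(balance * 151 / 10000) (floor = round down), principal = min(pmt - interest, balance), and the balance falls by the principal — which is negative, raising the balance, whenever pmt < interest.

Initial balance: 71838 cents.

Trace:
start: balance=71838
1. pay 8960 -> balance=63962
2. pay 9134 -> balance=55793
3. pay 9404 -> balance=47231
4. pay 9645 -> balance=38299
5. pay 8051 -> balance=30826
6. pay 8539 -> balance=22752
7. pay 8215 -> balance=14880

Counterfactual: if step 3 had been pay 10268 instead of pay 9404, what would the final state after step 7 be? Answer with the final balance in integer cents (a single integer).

(re-executing from step 3 with the substitution; state before step 3: balance=55793)
3. pay 10268 -> balance=46367
4. pay 9645 -> balance=37422
5. pay 8051 -> balance=29936
6. pay 8539 -> balance=21849
7. pay 8215 -> balance=13963

13963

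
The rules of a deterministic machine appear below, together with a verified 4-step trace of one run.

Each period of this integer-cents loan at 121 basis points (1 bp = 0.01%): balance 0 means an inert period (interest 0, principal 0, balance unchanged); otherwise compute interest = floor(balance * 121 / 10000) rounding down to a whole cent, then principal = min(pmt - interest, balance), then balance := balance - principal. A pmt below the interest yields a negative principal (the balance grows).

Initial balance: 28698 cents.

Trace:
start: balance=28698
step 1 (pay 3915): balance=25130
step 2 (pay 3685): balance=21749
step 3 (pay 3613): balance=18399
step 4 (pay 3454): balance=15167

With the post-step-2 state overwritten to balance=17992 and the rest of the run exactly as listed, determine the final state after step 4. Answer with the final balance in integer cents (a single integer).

11318

state after step 2 := balance=17992
step 3 (pay 3613): balance=14596
step 4 (pay 3454): balance=11318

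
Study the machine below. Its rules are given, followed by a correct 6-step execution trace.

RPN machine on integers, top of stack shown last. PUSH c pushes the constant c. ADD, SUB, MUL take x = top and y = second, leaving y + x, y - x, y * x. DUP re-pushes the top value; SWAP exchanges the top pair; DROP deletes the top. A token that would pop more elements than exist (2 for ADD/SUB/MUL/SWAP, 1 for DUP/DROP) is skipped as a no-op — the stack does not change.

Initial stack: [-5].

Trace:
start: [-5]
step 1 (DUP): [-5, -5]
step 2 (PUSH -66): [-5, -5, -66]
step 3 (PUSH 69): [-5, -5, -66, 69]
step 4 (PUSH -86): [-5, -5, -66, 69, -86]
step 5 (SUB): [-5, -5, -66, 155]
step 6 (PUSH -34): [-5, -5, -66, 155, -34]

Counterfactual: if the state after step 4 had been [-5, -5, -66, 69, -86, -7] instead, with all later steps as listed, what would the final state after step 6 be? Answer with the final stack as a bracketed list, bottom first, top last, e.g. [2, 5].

[-5, -5, -66, 69, -79, -34]

state after step 4 := [-5, -5, -66, 69, -86, -7]
step 5 (SUB): [-5, -5, -66, 69, -79]
step 6 (PUSH -34): [-5, -5, -66, 69, -79, -34]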